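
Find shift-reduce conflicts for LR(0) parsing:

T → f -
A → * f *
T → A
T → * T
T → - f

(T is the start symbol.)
Augment with T' → T and build the canonical LR(0) collection (I0 = CLOSURE({[T' → . T]}), then GOTO on every symbol after a dot until no new states appear). It has 11 states:
  I0: { [A → . * f *], [T → . * T], [T → . - f], [T → . A], [T → . f -], [T' → . T] }  — shift
  I1: { [A → * . f *], [A → . * f *], [T → * . T], [T → . * T], [T → . - f], [T → . A], [T → . f -] }  — shift
  I2: { [T → - . f] }  — shift
  I3: { [T → A .] }  — reduce
  I4: { [T' → T .] }  — accept
  I5: { [T → f . -] }  — shift
  I6: { [T → f - .] }  — reduce
  I7: { [T → - f .] }  — reduce
  I8: { [T → * T .] }  — reduce
  I9: { [A → * f . *], [T → f . -] }  — shift
  I10: { [A → * f * .] }  — reduce

No state contains both a complete item and a shift item.

Answer: No shift-reduce conflicts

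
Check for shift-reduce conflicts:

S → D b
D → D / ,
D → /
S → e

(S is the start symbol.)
No shift-reduce conflicts

A shift-reduce conflict occurs when an LR(0) state has both:
  - a complete (reduce) item [A → α .] (dot at the end), and
  - a shift item [B → β . c γ] (dot before a terminal).

Augment with S' → S and build the canonical LR(0) collection (I0 = CLOSURE({[S' → . S]}), then GOTO on every symbol after a dot until no new states appear). It has 8 states:
  I0: { [D → . /], [D → . D / ,], [S → . D b], [S → . e], [S' → . S] }  — shift
  I1: { [D → / .] }  — reduce
  I2: { [D → D . / ,], [S → D . b] }  — shift
  I3: { [S' → S .] }  — accept
  I4: { [S → e .] }  — reduce
  I5: { [D → D / . ,] }  — shift
  I6: { [S → D b .] }  — reduce
  I7: { [D → D / , .] }  — reduce

No state contains both a complete item and a shift item.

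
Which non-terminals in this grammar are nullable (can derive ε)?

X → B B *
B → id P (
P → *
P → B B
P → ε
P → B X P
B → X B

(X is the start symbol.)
{ 'P' }

A non-terminal is nullable if it can derive ε (the empty string): either it has an ε-production, or it has a production whose right-hand side consists entirely of nullable non-terminals.

ε-productions: P → ε
So P is immediately nullable.
No further non-terminal can be added: every production for the remaining non-terminals contains a terminal or a non-nullable non-terminal.
Nullable = { 'P' }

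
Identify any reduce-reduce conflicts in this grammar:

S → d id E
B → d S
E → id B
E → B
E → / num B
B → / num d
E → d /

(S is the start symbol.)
No reduce-reduce conflicts

Augment with S' → S and build the canonical LR(0) collection (I0 = CLOSURE({[S' → . S]}), then GOTO on every symbol after a dot until no new states appear). It has 19 states:
  I0: { [S → . d id E], [S' → . S] }  — shift
  I1: { [S' → S .] }  — accept
  I2: { [S → d . id E] }  — shift
  I3: { [B → . / num d], [B → . d S], [E → . / num B], [E → . B], [E → . d /], [E → . id B], [S → d id . E] }  — shift
  I4: { [B → / . num d], [E → / . num B] }  — shift
  I5: { [E → B .] }  — reduce
  I6: { [S → d id E .] }  — reduce
  I7: { [B → d . S], [E → d . /], [S → . d id E] }  — shift
  I8: { [B → . / num d], [B → . d S], [E → id . B] }  — shift
  I9: { [B → / . num d] }  — shift
  I10: { [E → id B .] }  — reduce
  I11: { [B → d . S], [S → . d id E] }  — shift
  I12: { [B → d S .] }  — reduce
  I13: { [B → / num . d] }  — shift
  I14: { [B → / num d .] }  — reduce
  I15: { [E → d / .] }  — reduce
  I16: { [B → . / num d], [B → . d S], [B → / num . d], [E → / num . B] }  — shift
  I17: { [E → / num B .] }  — reduce
  I18: { [B → / num d .], [B → d . S], [S → . d id E] }  — shift, reduce

No state contains more than one complete item.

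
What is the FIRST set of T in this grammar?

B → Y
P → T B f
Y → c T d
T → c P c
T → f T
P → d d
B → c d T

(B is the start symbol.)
{ 'c', 'f' }

From T → c P c:
  - c is a terminal: add 'c' and stop
From T → f T:
  - f is a terminal: add 'f' and stop

Collecting: FIRST(T) = { 'c', 'f' }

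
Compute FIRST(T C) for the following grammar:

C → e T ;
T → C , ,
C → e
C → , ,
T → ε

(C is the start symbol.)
FIRST sets of the non-terminals involved (from the grammar, by fixed-point iteration):
  FIRST(T) = { ',', 'e', ε }
  FIRST(C) = { ',', 'e' }

To compute FIRST(T C), process the symbols left to right:
Symbol T is a non-terminal. Add FIRST(T) \ {ε} = { ',', 'e' }
T is nullable (ε ∈ FIRST(T)), continue to the next symbol.
Symbol C is a non-terminal. Add FIRST(C) \ {ε} = { ',', 'e' }
C is not nullable (ε ∉ FIRST(C)), so stop here.
FIRST(T C) = { ',', 'e' }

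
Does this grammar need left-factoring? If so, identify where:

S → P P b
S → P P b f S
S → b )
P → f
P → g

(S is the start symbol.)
Yes, S has productions with common prefix 'P P b'

Left-factoring is needed when two productions for the same non-terminal
share a common prefix on the right-hand side.

Productions for S:
  S → P P b
  S → P P b f S
  S → b )
Productions for P:
  P → f
  P → g

Found common prefix 'P P b' in productions for S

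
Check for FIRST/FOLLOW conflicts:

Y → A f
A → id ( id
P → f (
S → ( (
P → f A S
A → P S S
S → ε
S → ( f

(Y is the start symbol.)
A FIRST/FOLLOW conflict occurs when a non-terminal N has a nullable alternative N → β (β ⇒* ε) and another alternative N → α with FIRST(α) ∩ FOLLOW(N) ≠ ∅: on such a lookahead the parser cannot decide between expanding α and letting N vanish via β.

Nullable non-terminals: S.

S: nullable alternative(s) S → ε; FOLLOW(S) = { '(', 'f' }
  S → ( (: FIRST \ {ε} = { '(' } — overlaps FOLLOW(S) on { '(' }: CONFLICT
  S → ε: FIRST \ {ε} = { } — this is the only nullable alternative, skip
  S → ( f: FIRST \ {ε} = { '(' } — overlaps FOLLOW(S) on { '(' }: CONFLICT

A, P, Y have no nullable alternative, so no FIRST/FOLLOW check is needed there.

So the grammar has 2 FIRST/FOLLOW conflicts (marked CONFLICT above).

Answer: Yes. S → '(' '(' with FOLLOW(S) on { '(' }; S → '(' f with FOLLOW(S) on { '(' }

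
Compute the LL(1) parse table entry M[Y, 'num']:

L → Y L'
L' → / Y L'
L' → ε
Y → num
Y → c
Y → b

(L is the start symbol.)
To find M[Y, 'num'], we find productions for Y where 'num' is in the predict set (PREDICT(N → α) = (FIRST(α) \ {ε}) ∪ (FOLLOW(N) if α ⇒* ε)).

Y → num: PREDICT = { 'num' }
  'num' is in predict set, so this production goes in M[Y, 'num']
Y → c: PREDICT = { 'c' }
Y → b: PREDICT = { 'b' }

M[Y, 'num'] = Y → num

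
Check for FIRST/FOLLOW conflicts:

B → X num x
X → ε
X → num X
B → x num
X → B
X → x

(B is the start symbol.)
A FIRST/FOLLOW conflict occurs when a non-terminal N has a nullable alternative N → β (β ⇒* ε) and another alternative N → α with FIRST(α) ∩ FOLLOW(N) ≠ ∅: on such a lookahead the parser cannot decide between expanding α and letting N vanish via β.

Nullable non-terminals: X.
FIRST sets used below: FIRST(B) = { 'num', 'x' }

X: nullable alternative(s) X → ε; FOLLOW(X) = { 'num' }
  X → ε: FIRST \ {ε} = { } — this is the only nullable alternative, skip
  X → num X: FIRST \ {ε} = { 'num' } — overlaps FOLLOW(X) on { 'num' }: CONFLICT
  X → B: FIRST \ {ε} = { 'num', 'x' } — overlaps FOLLOW(X) on { 'num' }: CONFLICT
  X → x: FIRST \ {ε} = { 'x' } — disjoint from FOLLOW(X)

B has no nullable alternative, so no FIRST/FOLLOW check is needed there.

So the grammar has 2 FIRST/FOLLOW conflicts (marked CONFLICT above).

Answer: Yes. X → num X with FOLLOW(X) on { 'num' }; X → B with FOLLOW(X) on { 'num' }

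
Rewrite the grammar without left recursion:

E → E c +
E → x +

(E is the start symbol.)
E → x + E'
E' → c + E'
E' → ε

E is directly left-recursive. The standard transformation for
  A → A α₁ | ... | A α_m | β₁ | ... | β_n
is
  A  → β₁ A' | ... | β_n A'
  A' → α₁ A' | ... | α_m A' | ε

E → x + becomes E → x + E'
E → E c + becomes E' → c + E'
Add E' → ε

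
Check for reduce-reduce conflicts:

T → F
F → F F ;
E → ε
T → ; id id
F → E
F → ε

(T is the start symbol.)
Yes — I0: [E → .] vs [F → .]; I3: [E → .] vs [F → .]; I5: [E → .] vs [F → .]

A reduce-reduce conflict occurs when an LR(0) state has two complete items [A → α .] and [B → β .] — both call for a reduction, and with no lookahead the parser cannot choose between them.

Augment with T' → T and build the canonical LR(0) collection (I0 = CLOSURE({[T' → . T]}), then GOTO on every symbol after a dot until no new states appear). It has 9 states:
  I0: { [E → .], [F → . E], [F → . F F ;], [F → .], [T → . ; id id], [T → . F], [T' → . T] }  — shift, 2 reduces
  I1: { [T → ; . id id] }  — shift
  I2: { [F → E .] }  — reduce
  I3: { [E → .], [F → . E], [F → . F F ;], [F → .], [F → F . F ;], [T → F .] }  — 3 reduces
  I4: { [T' → T .] }  — accept
  I5: { [E → .], [F → . E], [F → . F F ;], [F → .], [F → F . F ;], [F → F F . ;] }  — shift, 2 reduces
  I6: { [F → F F ; .] }  — reduce
  I7: { [T → ; id . id] }  — shift
  I8: { [T → ; id id .] }  — reduce

I0 contains complete items [E → .], [F → .] — reduce-reduce conflict.
I3 contains complete items [E → .], [F → .], [T → F .] — reduce-reduce conflict.
I5 contains complete items [E → .], [F → .] — reduce-reduce conflict.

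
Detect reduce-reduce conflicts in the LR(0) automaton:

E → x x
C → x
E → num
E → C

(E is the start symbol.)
Augment with E' → E and build the canonical LR(0) collection (I0 = CLOSURE({[E' → . E]}), then GOTO on every symbol after a dot until no new states appear). It has 6 states:
  I0: { [C → . x], [E → . C], [E → . num], [E → . x x], [E' → . E] }  — shift
  I1: { [E → C .] }  — reduce
  I2: { [E' → E .] }  — accept
  I3: { [E → num .] }  — reduce
  I4: { [C → x .], [E → x . x] }  — shift, reduce
  I5: { [E → x x .] }  — reduce

No state contains more than one complete item.

Answer: No reduce-reduce conflicts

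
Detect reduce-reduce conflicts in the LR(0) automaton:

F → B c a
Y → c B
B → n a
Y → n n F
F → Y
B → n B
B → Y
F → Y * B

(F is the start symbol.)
Yes — I3: [B → Y .] vs [F → Y .]

Augment with F' → F and build the canonical LR(0) collection (I0 = CLOSURE({[F' → . F]}), then GOTO on every symbol after a dot until no new states appear). It has 17 states:
  I0: { [B → . Y], [B → . n B], [B → . n a], [F → . B c a], [F → . Y * B], [F → . Y], [F' → . F], [Y → . c B], [Y → . n n F] }  — shift
  I1: { [F → B . c a] }  — shift
  I2: { [F' → F .] }  — accept
  I3: { [B → Y .], [F → Y . * B], [F → Y .] }  — shift, 2 reduces
  I4: { [B → . Y], [B → . n B], [B → . n a], [Y → . c B], [Y → . n n F], [Y → c . B] }  — shift
  I5: { [B → . Y], [B → . n B], [B → . n a], [B → n . B], [B → n . a], [Y → . c B], [Y → . n n F], [Y → n . n F] }  — shift
  I6: { [B → n B .] }  — reduce
  I7: { [B → Y .] }  — reduce
  I8: { [B → n a .] }  — reduce
  I9: { [B → . Y], [B → . n B], [B → . n a], [B → n . B], [B → n . a], [F → . B c a], [F → . Y * B], [F → . Y], [Y → . c B], [Y → . n n F], [Y → n . n F], [Y → n n . F] }  — shift
  I10: { [B → n B .], [F → B . c a] }  — shift, reduce
  I11: { [Y → n n F .] }  — reduce
  I12: { [F → B c . a] }  — shift
  I13: { [F → B c a .] }  — reduce
  I14: { [Y → c B .] }  — reduce
  I15: { [B → . Y], [B → . n B], [B → . n a], [F → Y * . B], [Y → . c B], [Y → . n n F] }  — shift
  I16: { [F → Y * B .] }  — reduce

I3 contains complete items [B → Y .], [F → Y .] — reduce-reduce conflict.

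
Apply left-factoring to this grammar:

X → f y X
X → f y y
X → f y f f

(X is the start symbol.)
X → f y X'
X' → X
X' → y
X' → f f

Left-factoring transforms A → αβ₁ | αβ₂ into A → αA' and A' → β₁ | β₂
(α is the longest common prefix among the alternatives). Repeat until
no nonterminal has two alternatives with a common prefix.

Round 1: X has alternatives sharing prefix 'f y'. Introduce X': X → f y X'
  Add: X' → X
  Add: X' → y
  Add: X' → f f

No remaining common prefixes — done.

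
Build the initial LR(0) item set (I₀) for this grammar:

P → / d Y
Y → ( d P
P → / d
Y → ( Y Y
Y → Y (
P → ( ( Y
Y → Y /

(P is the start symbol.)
First, augment the grammar with P' → P
I₀ = CLOSURE({ [P' → . P] }):
  [P' → . P] has the dot before P: add [P → . / d Y], [P → . / d], [P → . ( ( Y]
No further items can be added.

I₀ = { [P → . ( ( Y], [P → . / d Y], [P → . / d], [P' → . P] }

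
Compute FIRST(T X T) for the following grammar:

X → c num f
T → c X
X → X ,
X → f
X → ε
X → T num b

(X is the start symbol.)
{ 'c' }

FIRST sets of the non-terminals involved (from the grammar, by fixed-point iteration):
  FIRST(T) = { 'c' }

To compute FIRST(T X T), process the symbols left to right:
Symbol T is a non-terminal. Add FIRST(T) \ {ε} = { 'c' }
T is not nullable (ε ∉ FIRST(T)), so stop here.
FIRST(T X T) = { 'c' }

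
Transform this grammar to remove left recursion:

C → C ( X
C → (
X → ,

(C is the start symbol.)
C → ( C'
C' → ( X C'
C' → ε
X → ,

C is directly left-recursive. The standard transformation for
  A → A α₁ | ... | A α_m | β₁ | ... | β_n
is
  A  → β₁ A' | ... | β_n A'
  A' → α₁ A' | ... | α_m A' | ε

C → ( becomes C → ( C'
C → C ( X becomes C' → ( X C'
Add C' → ε

Productions for other non-terminals are unchanged:
  X → ,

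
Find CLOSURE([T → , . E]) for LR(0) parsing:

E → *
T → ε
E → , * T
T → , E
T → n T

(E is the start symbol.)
{ [E → . *], [E → . , * T], [T → , . E] }

Start with: [T → , . E]
  [T → , . E] has the dot before E: add [E → . *], [E → . , * T]
No further items can be added.

CLOSURE = { [E → . *], [E → . , * T], [T → , . E] }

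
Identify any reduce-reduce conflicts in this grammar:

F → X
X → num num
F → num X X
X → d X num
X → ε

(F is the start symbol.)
No reduce-reduce conflicts

Augment with F' → F and build the canonical LR(0) collection (I0 = CLOSURE({[F' → . F]}), then GOTO on every symbol after a dot until no new states appear). It has 12 states:
  I0: { [F → . X], [F → . num X X], [F' → . F], [X → . d X num], [X → . num num], [X → .] }  — shift, reduce
  I1: { [F' → F .] }  — accept
  I2: { [F → X .] }  — reduce
  I3: { [X → . d X num], [X → . num num], [X → .], [X → d . X num] }  — shift, reduce
  I4: { [F → num . X X], [X → . d X num], [X → . num num], [X → .], [X → num . num] }  — shift, reduce
  I5: { [F → num X . X], [X → . d X num], [X → . num num], [X → .] }  — shift, reduce
  I6: { [X → num . num], [X → num num .] }  — shift, reduce
  I7: { [X → num num .] }  — reduce
  I8: { [F → num X X .] }  — reduce
  I9: { [X → num . num] }  — shift
  I10: { [X → d X . num] }  — shift
  I11: { [X → d X num .] }  — reduce

No state contains more than one complete item.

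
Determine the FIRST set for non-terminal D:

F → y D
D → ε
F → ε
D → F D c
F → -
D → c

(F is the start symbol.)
To compute FIRST(D), examine every production with D on the left-hand side, reading each right-hand side left to right until a non-nullable symbol is reached.

FIRST sets of the other non-terminals involved (by the same procedure, iterated to a fixed point):
  FIRST(F) = { '-', 'y', ε }

From D → ε:
  - ε-production, so ε ∈ FIRST(D)
From D → F D c:
  - F is a non-terminal: add FIRST(F) \ {ε} = { '-', 'y' }
    F is nullable, so continue to the next symbol
  - D is the symbol being defined: contributes nothing new
    D is nullable, so continue to the next symbol
  - c is a terminal: add 'c' and stop
From D → c:
  - c is a terminal: add 'c' and stop

Collecting: FIRST(D) = { '-', 'c', 'y', ε }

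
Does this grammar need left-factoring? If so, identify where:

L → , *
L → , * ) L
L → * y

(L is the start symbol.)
Left-factoring is needed when two productions for the same non-terminal
share a common prefix on the right-hand side.

Productions for L:
  L → , *
  L → , * ) L
  L → * y

Found common prefix ', *' in productions for L

Answer: Yes, L has productions with common prefix ', *'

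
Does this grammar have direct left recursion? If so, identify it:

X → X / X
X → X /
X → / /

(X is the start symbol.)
Direct left recursion occurs when N → N α for some non-terminal N (the right-hand side begins with the left-hand side itself).

X → X / X: LEFT RECURSIVE (starts with X)
X → X /: LEFT RECURSIVE (starts with X)
X → / /: starts with '/'

The grammar has direct left recursion on: X.

Answer: Yes, X is left-recursive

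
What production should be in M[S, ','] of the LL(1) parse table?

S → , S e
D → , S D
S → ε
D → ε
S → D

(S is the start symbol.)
S → , S e, S → ε, S → D

To find M[S, ','], we find productions for S where ',' is in the predict set (PREDICT(N → α) = (FIRST(α) \ {ε}) ∪ (FOLLOW(N) if α ⇒* ε)).

Relevant sets:
  FIRST(D) = { ',', ε }
  FOLLOW(S) = { $, ',', 'e' }

S → , S e: PREDICT = { ',' }
  ',' is in predict set, so this production goes in M[S, ',']
S → ε: PREDICT = { $, ',', 'e' }
  ',' is in predict set, so this production goes in M[S, ',']
S → D: PREDICT = { $, ',', 'e' }
  ',' is in predict set, so this production goes in M[S, ',']

M[S, ','] = S → , S e, S → ε, S → D  (a multiply-defined cell — the grammar is not LL(1))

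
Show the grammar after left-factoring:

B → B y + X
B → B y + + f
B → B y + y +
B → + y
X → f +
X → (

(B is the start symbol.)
B → B y + B'
B' → X
B' → + f
B' → y +
B → + y
X → f +
X → (

Left-factoring transforms A → αβ₁ | αβ₂ into A → αA' and A' → β₁ | β₂
(α is the longest common prefix among the alternatives). Repeat until
no nonterminal has two alternatives with a common prefix.

Round 1: B has alternatives sharing prefix 'B y +'. Introduce B': B → B y + B'
  Add: B' → X
  Add: B' → + f
  Add: B' → y +

No remaining common prefixes — done.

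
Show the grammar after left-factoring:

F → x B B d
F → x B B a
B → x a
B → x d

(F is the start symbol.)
Left-factoring transforms A → αβ₁ | αβ₂ into A → αA' and A' → β₁ | β₂
(α is the longest common prefix among the alternatives). Repeat until
no nonterminal has two alternatives with a common prefix.

Round 1: F has alternatives sharing prefix 'x B B'. Introduce F': F → x B B F'
  Add: F' → d
  Add: F' → a

Round 2: B has alternatives sharing prefix 'x'. Introduce B': B → x B'
  Add: B' → a
  Add: B' → d

No remaining common prefixes — done.

Resulting grammar:
F → x B B F'
F' → d
F' → a
B → x B'
B' → a
B' → d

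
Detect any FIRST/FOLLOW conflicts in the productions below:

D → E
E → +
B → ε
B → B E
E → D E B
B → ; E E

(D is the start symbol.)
Nullable non-terminals: B.
FIRST sets used below: FIRST(B) = { '+', ';', ε }, FIRST(E) = { '+' }

B: nullable alternative(s) B → ε; FOLLOW(B) = { $, '+', ';' }
  B → ε: FIRST \ {ε} = { } — this is the only nullable alternative, skip
  B → B E: FIRST \ {ε} = { '+', ';' } — overlaps FOLLOW(B) on { '+', ';' }: CONFLICT
  B → ; E E: FIRST \ {ε} = { ';' } — overlaps FOLLOW(B) on { ';' }: CONFLICT

D, E have no nullable alternative, so no FIRST/FOLLOW check is needed there.

So the grammar has 2 FIRST/FOLLOW conflicts (marked CONFLICT above).

Answer: Yes. B → B E with FOLLOW(B) on { '+', ';' }; B → ';' E E with FOLLOW(B) on { ';' }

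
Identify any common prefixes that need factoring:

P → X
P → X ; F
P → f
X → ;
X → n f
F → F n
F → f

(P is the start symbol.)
Left-factoring is needed when two productions for the same non-terminal
share a common prefix on the right-hand side.

Productions for P:
  P → X
  P → X ; F
  P → f
Productions for X:
  X → ;
  X → n f
Productions for F:
  F → F n
  F → f

Found common prefix 'X' in productions for P

Answer: Yes, P has productions with common prefix 'X'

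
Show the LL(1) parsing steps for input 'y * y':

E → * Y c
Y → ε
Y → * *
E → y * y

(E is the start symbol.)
LL(1) parsing maintains a stack (initially the start symbol over $) and the input. At each step: if the stack top is a terminal, match it against the current input token; if it is a non-terminal N, replace it with the RHS of M[N, lookahead] (the unique production whose predict set contains the lookahead).

Stack is shown with the top on the left.

Stack    Input    Action
------------------------
E $      y * y $  output E → y * y
y * y $  y * y $  match 'y'
* y $    * y $    match '*'
y $      y $      match 'y'
$        $        accept

The string is accepted.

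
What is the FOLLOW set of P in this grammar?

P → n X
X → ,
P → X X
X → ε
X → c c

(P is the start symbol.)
{ $ }

To compute FOLLOW(P), find every occurrence of P on a right-hand side N → α P β: add FIRST(β) \ {ε}, and if β is empty or nullable also add FOLLOW(N). Iterate to a fixed point.

P is the start symbol, so $ ∈ FOLLOW(P).
P does not occur on any right-hand side.

Taking the union: FOLLOW(P) = { $ }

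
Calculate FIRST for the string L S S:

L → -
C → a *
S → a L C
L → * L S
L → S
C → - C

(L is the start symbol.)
FIRST sets of the non-terminals involved (from the grammar, by fixed-point iteration):
  FIRST(L) = { '*', '-', 'a' }

To compute FIRST(L S S), process the symbols left to right:
Symbol L is a non-terminal. Add FIRST(L) \ {ε} = { '*', '-', 'a' }
L is not nullable (ε ∉ FIRST(L)), so stop here.
FIRST(L S S) = { '*', '-', 'a' }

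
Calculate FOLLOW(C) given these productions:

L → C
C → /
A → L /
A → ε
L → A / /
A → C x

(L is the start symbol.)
To compute FOLLOW(C), find every occurrence of C on a right-hand side N → α C β: add FIRST(β) \ {ε}, and if β is empty or nullable also add FOLLOW(N). Iterate to a fixed point.

In L → C: C is at the end, add FOLLOW(L)
In A → C x: C is followed by x, add FIRST(x) \ {ε} = { 'x' }

The FOLLOW sets referred to above (computed the same way, to a fixed point):
  FOLLOW(L) = { $, '/' }

Taking the union: FOLLOW(C) = { $, '/', 'x' }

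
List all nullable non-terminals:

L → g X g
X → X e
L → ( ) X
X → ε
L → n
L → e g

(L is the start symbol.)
ε-productions: X → ε
So X is immediately nullable.
No further non-terminal can be added: every production for the remaining non-terminals contains a terminal or a non-nullable non-terminal.
Nullable = { 'X' }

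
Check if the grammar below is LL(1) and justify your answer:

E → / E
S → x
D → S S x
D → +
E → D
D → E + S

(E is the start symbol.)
No. Predict set conflict for E: { '/' }

A grammar is LL(1) if for each non-terminal N with multiple productions, the predict sets of those productions are pairwise disjoint, where PREDICT(N → α) = (FIRST(α) \ {ε}) ∪ (FOLLOW(N) if α ⇒* ε).

Relevant sets:
  FIRST(D) = { '+', '/', 'x' }
  FIRST(S) = { 'x' }
  FIRST(E) = { '+', '/', 'x' }

For E:
  PREDICT(E → '/' E) = { '/' }
  PREDICT(E → D) = { '+', '/', 'x' }
For D:
  PREDICT(D → S S x) = { 'x' }
  PREDICT(D → '+') = { '+' }
  PREDICT(D → E '+' S) = { '+', '/', 'x' }
S has a single production, so nothing to check there.

Conflict found: Predict set conflict for E: { '/' }
The grammar is NOT LL(1).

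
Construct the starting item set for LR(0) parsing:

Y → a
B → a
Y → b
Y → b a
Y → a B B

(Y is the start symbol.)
{ [Y → . a B B], [Y → . a], [Y → . b a], [Y → . b], [Y' → . Y] }

First, augment the grammar with Y' → Y
I₀ = CLOSURE({ [Y' → . Y] }):
  [Y' → . Y] has the dot before Y: add [Y → . a], [Y → . b], [Y → . b a], [Y → . a B B]
No further items can be added.

I₀ = { [Y → . a B B], [Y → . a], [Y → . b a], [Y → . b], [Y' → . Y] }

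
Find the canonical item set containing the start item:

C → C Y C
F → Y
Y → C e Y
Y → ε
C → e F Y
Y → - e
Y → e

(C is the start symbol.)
First, augment the grammar with C' → C
I₀ = CLOSURE({ [C' → . C] }):
  [C' → . C] has the dot before C: add [C → . C Y C], [C → . e F Y]
No further items can be added.

I₀ = { [C → . C Y C], [C → . e F Y], [C' → . C] }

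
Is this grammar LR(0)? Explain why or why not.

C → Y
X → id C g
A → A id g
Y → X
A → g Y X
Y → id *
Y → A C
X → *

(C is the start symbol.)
No. Reduce-reduce conflict: [X → * .] and [Y → id * .]

A grammar is LR(0) if no state in the canonical LR(0) collection has:
  - both a shift item (dot before a terminal) and a complete item (shift-reduce conflict), or
  - two or more complete items (reduce-reduce conflict; the accept item [C' → C .] counts as a complete item here).

Augment with C' → C and build the canonical LR(0) collection (I0 = CLOSURE({[C' → . C]}), then GOTO on every symbol after a dot until no new states appear). It has 17 states:
  I0: { [A → . A id g], [A → . g Y X], [C → . Y], [C' → . C], [X → . *], [X → . id C g], [Y → . A C], [Y → . X], [Y → . id *] }  — shift
  I1: { [X → * .] }  — reduce
  I2: { [A → . A id g], [A → . g Y X], [A → A . id g], [C → . Y], [X → . *], [X → . id C g], [Y → . A C], [Y → . X], [Y → . id *], [Y → A . C] }  — shift
  I3: { [C' → C .] }  — accept
  I4: { [Y → X .] }  — reduce
  I5: { [C → Y .] }  — reduce
  I6: { [A → . A id g], [A → . g Y X], [A → g . Y X], [X → . *], [X → . id C g], [Y → . A C], [Y → . X], [Y → . id *] }  — shift
  I7: { [A → . A id g], [A → . g Y X], [C → . Y], [X → . *], [X → . id C g], [X → id . C g], [Y → . A C], [Y → . X], [Y → . id *], [Y → id . *] }  — shift
  I8: { [X → * .], [Y → id * .] }  — 2 reduces
  I9: { [X → id C . g] }  — shift
  I10: { [X → id C g .] }  — reduce
  I11: { [A → g Y . X], [X → . *], [X → . id C g] }  — shift
  I12: { [A → g Y X .] }  — reduce
  I13: { [A → . A id g], [A → . g Y X], [C → . Y], [X → . *], [X → . id C g], [X → id . C g], [Y → . A C], [Y → . X], [Y → . id *] }  — shift
  I14: { [Y → A C .] }  — reduce
  I15: { [A → . A id g], [A → . g Y X], [A → A id . g], [C → . Y], [X → . *], [X → . id C g], [X → id . C g], [Y → . A C], [Y → . X], [Y → . id *], [Y → id . *] }  — shift
  I16: { [A → . A id g], [A → . g Y X], [A → A id g .], [A → g . Y X], [X → . *], [X → . id C g], [Y → . A C], [Y → . X], [Y → . id *] }  — shift, reduce

Conflict in state I8:
  Reduce-reduce conflict: [X → * .] and [Y → id * .]
So the grammar is NOT LR(0).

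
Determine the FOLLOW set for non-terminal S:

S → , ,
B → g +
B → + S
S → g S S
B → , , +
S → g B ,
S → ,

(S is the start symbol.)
To compute FOLLOW(S), find every occurrence of S on a right-hand side N → α S β: add FIRST(β) \ {ε}, and if β is empty or nullable also add FOLLOW(N). Iterate to a fixed point.

S is the start symbol, so $ ∈ FOLLOW(S).
In B → + S: S is at the end, add FOLLOW(B)
In S → g S S: S is followed by S, add FIRST(S) \ {ε} = { ',', 'g' }
In S → g S S: S is at the end; this adds FOLLOW(S) to itself — nothing new

The FOLLOW sets referred to above (computed the same way, to a fixed point):
  FOLLOW(B) = { ',' }

Taking the union: FOLLOW(S) = { $, ',', 'g' }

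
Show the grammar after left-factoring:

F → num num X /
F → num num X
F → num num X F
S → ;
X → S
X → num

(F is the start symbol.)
Left-factoring transforms A → αβ₁ | αβ₂ into A → αA' and A' → β₁ | β₂
(α is the longest common prefix among the alternatives). Repeat until
no nonterminal has two alternatives with a common prefix.

Round 1: F has alternatives sharing prefix 'num num X'. Introduce F': F → num num X F'
  Add: F' → /
  Add: F' → ε
  Add: F' → F

No remaining common prefixes — done.

Resulting grammar:
F → num num X F'
F' → /
F' → ε
F' → F
S → ;
X → S
X → num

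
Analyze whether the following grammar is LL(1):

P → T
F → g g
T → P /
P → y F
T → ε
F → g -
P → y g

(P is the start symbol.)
Relevant sets:
  FIRST(T) = { '/', 'y', ε }
  FIRST(P) = { '/', 'y', ε }
  FOLLOW(P) = { $, '/' }
  FOLLOW(T) = { $, '/' }

For P:
  PREDICT(P → T) = { $, '/', 'y' }
  PREDICT(P → y F) = { 'y' }
  PREDICT(P → y g) = { 'y' }
For F:
  PREDICT(F → g g) = { 'g' }
  PREDICT(F → g '-') = { 'g' }
For T:
  PREDICT(T → P '/') = { '/', 'y' }
  PREDICT(T → ε) = { $, '/' }

Conflict found: Predict set conflict for P: { 'y' }
The grammar is NOT LL(1).

Answer: No. Predict set conflict for P: { 'y' }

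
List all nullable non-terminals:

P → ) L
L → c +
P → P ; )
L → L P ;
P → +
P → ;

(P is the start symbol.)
None

A non-terminal is nullable if it can derive ε (the empty string): either it has an ε-production, or it has a production whose right-hand side consists entirely of nullable non-terminals.

There are no ε-productions, so no non-terminal can derive ε.
No non-terminals are nullable.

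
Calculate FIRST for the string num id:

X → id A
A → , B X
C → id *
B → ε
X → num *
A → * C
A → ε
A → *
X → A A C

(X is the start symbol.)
{ 'num' }

To compute FIRST(num id), process the symbols left to right:
Symbol num is a terminal. Add 'num' and stop.
FIRST(num id) = { 'num' }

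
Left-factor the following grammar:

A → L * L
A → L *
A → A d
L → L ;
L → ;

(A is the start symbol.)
A → L * A'
A' → L
A' → ε
A → A d
L → L ;
L → ;

Left-factoring transforms A → αβ₁ | αβ₂ into A → αA' and A' → β₁ | β₂
(α is the longest common prefix among the alternatives). Repeat until
no nonterminal has two alternatives with a common prefix.

Round 1: A has alternatives sharing prefix 'L *'. Introduce A': A → L * A'
  Add: A' → L
  Add: A' → ε

No remaining common prefixes — done.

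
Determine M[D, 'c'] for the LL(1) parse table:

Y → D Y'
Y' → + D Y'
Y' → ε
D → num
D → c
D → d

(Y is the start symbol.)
To find M[D, 'c'], we find productions for D where 'c' is in the predict set (PREDICT(N → α) = (FIRST(α) \ {ε}) ∪ (FOLLOW(N) if α ⇒* ε)).

D → num: PREDICT = { 'num' }
D → c: PREDICT = { 'c' }
  'c' is in predict set, so this production goes in M[D, 'c']
D → d: PREDICT = { 'd' }

M[D, 'c'] = D → c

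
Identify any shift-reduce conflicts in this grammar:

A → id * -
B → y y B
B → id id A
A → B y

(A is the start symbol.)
No shift-reduce conflicts

A shift-reduce conflict occurs when an LR(0) state has both:
  - a complete (reduce) item [A → α .] (dot at the end), and
  - a shift item [B → β . c γ] (dot before a terminal).

Augment with A' → A and build the canonical LR(0) collection (I0 = CLOSURE({[A' → . A]}), then GOTO on every symbol after a dot until no new states appear). It has 13 states:
  I0: { [A → . B y], [A → . id * -], [A' → . A], [B → . id id A], [B → . y y B] }  — shift
  I1: { [A' → A .] }  — accept
  I2: { [A → B . y] }  — shift
  I3: { [A → id . * -], [B → id . id A] }  — shift
  I4: { [B → y . y B] }  — shift
  I5: { [B → . id id A], [B → . y y B], [B → y y . B] }  — shift
  I6: { [B → y y B .] }  — reduce
  I7: { [B → id . id A] }  — shift
  I8: { [A → . B y], [A → . id * -], [B → . id id A], [B → . y y B], [B → id id . A] }  — shift
  I9: { [B → id id A .] }  — reduce
  I10: { [A → id * . -] }  — shift
  I11: { [A → id * - .] }  — reduce
  I12: { [A → B y .] }  — reduce

No state contains both a complete item and a shift item.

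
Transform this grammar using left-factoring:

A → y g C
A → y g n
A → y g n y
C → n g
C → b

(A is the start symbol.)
A → y g A'
A' → C
A' → n A''
A'' → ε
A'' → y
C → n g
C → b

Left-factoring transforms A → αβ₁ | αβ₂ into A → αA' and A' → β₁ | β₂
(α is the longest common prefix among the alternatives). Repeat until
no nonterminal has two alternatives with a common prefix.

Round 1: A has alternatives sharing prefix 'y g'. Introduce A': A → y g A'
  Add: A' → C
  Add: A' → n
  Add: A' → n y

Round 2: A' has alternatives sharing prefix 'n'. Introduce A'': A' → n A''
  Add: A'' → ε
  Add: A'' → y

No remaining common prefixes — done.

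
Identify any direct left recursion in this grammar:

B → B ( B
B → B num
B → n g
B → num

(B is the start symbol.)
Yes, B is left-recursive

Direct left recursion occurs when N → N α for some non-terminal N (the right-hand side begins with the left-hand side itself).

B → B ( B: LEFT RECURSIVE (starts with B)
B → B num: LEFT RECURSIVE (starts with B)
B → n g: starts with n
B → num: starts with num

The grammar has direct left recursion on: B.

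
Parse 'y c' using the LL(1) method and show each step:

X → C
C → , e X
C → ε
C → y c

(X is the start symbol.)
Stack is shown with the top on the left.

Stack  Input  Action
--------------------
X $    y c $  output X → C
C $    y c $  output C → y c
y c $  y c $  match 'y'
c $    c $    match 'c'
$      $      accept

The string is accepted.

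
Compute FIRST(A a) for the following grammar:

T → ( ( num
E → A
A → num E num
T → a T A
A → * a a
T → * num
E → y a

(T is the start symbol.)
{ '*', 'num' }

FIRST sets of the non-terminals involved (from the grammar, by fixed-point iteration):
  FIRST(A) = { '*', 'num' }

To compute FIRST(A a), process the symbols left to right:
Symbol A is a non-terminal. Add FIRST(A) \ {ε} = { '*', 'num' }
A is not nullable (ε ∉ FIRST(A)), so stop here.
FIRST(A a) = { '*', 'num' }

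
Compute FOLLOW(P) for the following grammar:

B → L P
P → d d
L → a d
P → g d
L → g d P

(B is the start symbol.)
{ $, 'd', 'g' }

In B → L P: P is at the end, add FOLLOW(B)
In L → g d P: P is at the end, add FOLLOW(L)

The FOLLOW sets referred to above (computed the same way, to a fixed point):
  FOLLOW(B) = { $ }
  FOLLOW(L) = { 'd', 'g' }

Taking the union: FOLLOW(P) = { $, 'd', 'g' }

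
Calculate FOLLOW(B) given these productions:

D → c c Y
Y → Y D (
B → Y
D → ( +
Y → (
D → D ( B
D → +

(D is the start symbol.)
{ $, '(' }

To compute FOLLOW(B), find every occurrence of B on a right-hand side N → α B β: add FIRST(β) \ {ε}, and if β is empty or nullable also add FOLLOW(N). Iterate to a fixed point.

In D → D ( B: B is at the end, add FOLLOW(D)

The FOLLOW sets referred to above (computed the same way, to a fixed point):
  FOLLOW(D) = { $, '(' }

Taking the union: FOLLOW(B) = { $, '(' }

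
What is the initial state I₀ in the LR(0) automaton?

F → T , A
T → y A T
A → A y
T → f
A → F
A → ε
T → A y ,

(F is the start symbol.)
{ [A → . A y], [A → . F], [A → .], [F → . T , A], [F' → . F], [T → . A y ,], [T → . f], [T → . y A T] }

First, augment the grammar with F' → F
I₀ = CLOSURE({ [F' → . F] }):
  [F' → . F] has the dot before F: add [F → . T , A]
  [F → . T , A] has the dot before T: add [T → . y A T], [T → . f], [T → . A y ,]
  [T → . A y ,] has the dot before A: add [A → . A y], [A → . F], [A → .]
No further items can be added.

I₀ = { [A → . A y], [A → . F], [A → .], [F → . T , A], [F' → . F], [T → . A y ,], [T → . f], [T → . y A T] }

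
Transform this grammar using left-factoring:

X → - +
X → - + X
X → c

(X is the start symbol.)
X → - + X'
X' → ε
X' → X
X → c

Left-factoring transforms A → αβ₁ | αβ₂ into A → αA' and A' → β₁ | β₂
(α is the longest common prefix among the alternatives). Repeat until
no nonterminal has two alternatives with a common prefix.

Round 1: X has alternatives sharing prefix '- +'. Introduce X': X → - + X'
  Add: X' → ε
  Add: X' → X

No remaining common prefixes — done.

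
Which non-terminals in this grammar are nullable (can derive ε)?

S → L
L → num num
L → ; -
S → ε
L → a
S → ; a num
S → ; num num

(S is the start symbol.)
{ 'S' }

A non-terminal is nullable if it can derive ε (the empty string): either it has an ε-production, or it has a production whose right-hand side consists entirely of nullable non-terminals.

ε-productions: S → ε
So S is immediately nullable.
No further non-terminal can be added: every production for the remaining non-terminals contains a terminal or a non-nullable non-terminal.
Nullable = { 'S' }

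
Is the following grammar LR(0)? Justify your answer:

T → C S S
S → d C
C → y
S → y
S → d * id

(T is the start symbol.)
Yes, the grammar is LR(0)

Augment with T' → T and build the canonical LR(0) collection (I0 = CLOSURE({[T' → . T]}), then GOTO on every symbol after a dot until no new states appear). It has 11 states:
  I0: { [C → . y], [T → . C S S], [T' → . T] }  — shift
  I1: { [S → . d * id], [S → . d C], [S → . y], [T → C . S S] }  — shift
  I2: { [T' → T .] }  — accept
  I3: { [C → y .] }  — reduce
  I4: { [S → . d * id], [S → . d C], [S → . y], [T → C S . S] }  — shift
  I5: { [C → . y], [S → d . * id], [S → d . C] }  — shift
  I6: { [S → y .] }  — reduce
  I7: { [S → d * . id] }  — shift
  I8: { [S → d C .] }  — reduce
  I9: { [S → d * id .] }  — reduce
  I10: { [T → C S S .] }  — reduce

Every state is either a pure shift/goto state or contains exactly one complete item and nothing to shift — no conflicts. The grammar is LR(0).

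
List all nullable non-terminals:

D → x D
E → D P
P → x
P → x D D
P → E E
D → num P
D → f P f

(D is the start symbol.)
A non-terminal is nullable if it can derive ε (the empty string): either it has an ε-production, or it has a production whose right-hand side consists entirely of nullable non-terminals.

There are no ε-productions, so no non-terminal can derive ε.
No non-terminals are nullable.

Answer: None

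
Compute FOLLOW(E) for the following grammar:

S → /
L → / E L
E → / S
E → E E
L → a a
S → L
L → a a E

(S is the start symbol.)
To compute FOLLOW(E), find every occurrence of E on a right-hand side N → α E β: add FIRST(β) \ {ε}, and if β is empty or nullable also add FOLLOW(N). Iterate to a fixed point.

In L → / E L: E is followed by L, add FIRST(L) \ {ε} = { '/', 'a' }
In E → E E: E is followed by E, add FIRST(E) \ {ε} = { '/' }
In E → E E: E is at the end; this adds FOLLOW(E) to itself — nothing new
In L → a a E: E is at the end, add FOLLOW(L)

The FOLLOW sets referred to above (computed the same way, to a fixed point):
  FOLLOW(L) = { $, '/', 'a' }

Taking the union: FOLLOW(E) = { $, '/', 'a' }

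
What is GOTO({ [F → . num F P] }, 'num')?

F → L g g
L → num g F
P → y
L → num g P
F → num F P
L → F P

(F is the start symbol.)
{ [F → . L g g], [F → . num F P], [F → num . F P], [L → . F P], [L → . num g F], [L → . num g P] }

GOTO(I, 'num') = CLOSURE({ [A → αX.β] : [A → α.Xβ] ∈ I, X = 'num' })

Items with dot before 'num', with the dot advanced:
  [F → . num F P] → [F → num . F P]
Closure of the advanced items:
  [F → num . F P] has the dot before F: add [F → . L g g], [F → . num F P]
  [F → . L g g] has the dot before L: add [L → . num g F], [L → . num g P], [L → . F P]

GOTO = { [F → . L g g], [F → . num F P], [F → num . F P], [L → . F P], [L → . num g F], [L → . num g P] }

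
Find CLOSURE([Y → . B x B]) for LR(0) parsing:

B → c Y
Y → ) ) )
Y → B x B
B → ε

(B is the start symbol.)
Start with: [Y → . B x B]
  [Y → . B x B] has the dot before B: add [B → . c Y], [B → .]
No further items can be added.

CLOSURE = { [B → . c Y], [B → .], [Y → . B x B] }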